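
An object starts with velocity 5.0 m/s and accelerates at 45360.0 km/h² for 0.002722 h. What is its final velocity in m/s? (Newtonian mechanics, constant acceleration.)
v = v₀ + at (with unit conversion) = 39.3 m/s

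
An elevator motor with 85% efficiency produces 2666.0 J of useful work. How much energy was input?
W_in = W_out/η = 2666.0/0.85 = 3136.5 J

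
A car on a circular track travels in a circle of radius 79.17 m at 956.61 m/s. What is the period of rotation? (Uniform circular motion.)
T = 2πr/v = 2π×79.17/956.61 = 0.52 s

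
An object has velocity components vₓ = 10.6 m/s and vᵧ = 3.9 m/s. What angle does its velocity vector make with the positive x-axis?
θ = arctan(vᵧ/vₓ) = arctan(3.9/10.6) = 20.2°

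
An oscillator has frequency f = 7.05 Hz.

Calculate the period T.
T = 1/f = 1/7.05 = 0.1418 s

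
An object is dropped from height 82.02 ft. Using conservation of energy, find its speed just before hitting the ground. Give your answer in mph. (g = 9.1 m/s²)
mgh = ½mv² → v = √(2gh) = √(2×9.1×25) = 21.33 m/s = 47.72 mph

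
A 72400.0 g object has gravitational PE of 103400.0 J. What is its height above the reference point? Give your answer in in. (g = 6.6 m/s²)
PE = mgh → h = PE/(mg) = 1.034e+05 J / (72.4 kg × 6.6 m/s²) = 216.4 m = 8519.0 in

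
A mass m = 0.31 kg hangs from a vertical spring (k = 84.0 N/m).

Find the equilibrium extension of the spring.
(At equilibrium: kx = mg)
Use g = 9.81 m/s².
x_eq = mg/k = 0.31×9.81/84.0 = 0.0362 m = 3.62 cm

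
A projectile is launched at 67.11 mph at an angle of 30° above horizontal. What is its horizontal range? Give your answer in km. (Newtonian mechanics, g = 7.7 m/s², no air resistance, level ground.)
R = v₀² sin(2θ) / g (with unit conversion) = 0.1012 km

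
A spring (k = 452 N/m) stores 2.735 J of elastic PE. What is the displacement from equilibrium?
PE = ½kx² → x = √(2PE/k) = √(2×2.735/452) = 0.11 m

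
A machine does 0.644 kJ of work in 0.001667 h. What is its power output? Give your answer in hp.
P = W/t = 644 J / 6.001 s = 107.3 W = 0.1439 hp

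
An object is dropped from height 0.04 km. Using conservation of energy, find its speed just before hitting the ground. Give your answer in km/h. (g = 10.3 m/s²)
mgh = ½mv² → v = √(2gh) = √(2×10.3×40) = 28.71 m/s = 103.3 km/h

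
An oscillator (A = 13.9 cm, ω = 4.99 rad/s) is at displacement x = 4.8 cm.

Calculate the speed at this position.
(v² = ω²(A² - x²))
v = ω√(A² − x²) = 4.99×√(0.139² − 0.048²) = 0.6509 m/s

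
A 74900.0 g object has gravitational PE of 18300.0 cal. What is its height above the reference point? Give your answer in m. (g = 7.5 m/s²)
PE = mgh → h = PE/(mg) = 7.657e+04 J / (74.9 kg × 7.5 m/s²) = 136.3 m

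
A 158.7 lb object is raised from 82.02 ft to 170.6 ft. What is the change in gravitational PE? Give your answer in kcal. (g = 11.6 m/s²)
ΔPE = mg(h₂ − h₁) = 71.99 kg × 11.6 m/s² × (52 − 25) m = 2.255e+04 J = 5.388 kcal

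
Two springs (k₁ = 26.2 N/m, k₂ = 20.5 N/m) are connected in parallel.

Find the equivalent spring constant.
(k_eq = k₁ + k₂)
k_eq = k₁ + k₂ = 26.2 + 20.5 = 46.7 N/m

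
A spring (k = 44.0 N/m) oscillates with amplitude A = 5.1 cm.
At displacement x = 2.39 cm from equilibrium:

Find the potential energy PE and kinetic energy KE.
E_total = ½kA² = ½×44.0×(0.051)² = 0.05722 J
PE = ½kx² = ½×44.0×(0.0239)² = 0.01257 J
KE = E_total − PE = 0.04466 J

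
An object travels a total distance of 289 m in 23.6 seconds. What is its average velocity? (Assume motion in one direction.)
v_avg = Δd / Δt = 289 / 23.6 = 12.25 m/s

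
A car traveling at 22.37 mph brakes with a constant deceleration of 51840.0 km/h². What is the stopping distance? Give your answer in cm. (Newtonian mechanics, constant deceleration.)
d = v₀² / (2a) (with unit conversion) = 1250.0 cm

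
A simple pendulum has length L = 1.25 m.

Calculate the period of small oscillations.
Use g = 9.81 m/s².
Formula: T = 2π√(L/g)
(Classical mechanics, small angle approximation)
T = 2π√(L/g) = 2π√(1.25/9.81) = 2.243 s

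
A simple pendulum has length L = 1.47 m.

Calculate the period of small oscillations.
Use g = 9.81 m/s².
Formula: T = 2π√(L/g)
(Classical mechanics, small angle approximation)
T = 2π√(L/g) = 2π√(1.47/9.81) = 2.432 s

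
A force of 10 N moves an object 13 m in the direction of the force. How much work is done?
W = Fd = 10×13 = 130.0 J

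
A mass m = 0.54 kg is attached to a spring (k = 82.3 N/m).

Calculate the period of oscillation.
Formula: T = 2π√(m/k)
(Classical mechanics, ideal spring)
T = 2π√(m/k) = 2π√(0.54/82.3) = 0.509 s; f = 1/T = 1.965 Hz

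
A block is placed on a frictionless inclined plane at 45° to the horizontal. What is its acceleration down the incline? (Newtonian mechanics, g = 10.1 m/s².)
a = g sin(θ) = 10.1 × sin(45°) = 10.1 × 0.7071 = 7.14 m/s²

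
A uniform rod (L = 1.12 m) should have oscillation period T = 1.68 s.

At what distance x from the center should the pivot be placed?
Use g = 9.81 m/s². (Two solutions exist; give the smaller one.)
T = 2π√((L²/12 + x²)/(gx)). Let c = T²g/(4π²) = 0.7013.
x² − cx + L²/12 = 0 → x = (c − √(c² − L²/3))/2 = 0.2149 m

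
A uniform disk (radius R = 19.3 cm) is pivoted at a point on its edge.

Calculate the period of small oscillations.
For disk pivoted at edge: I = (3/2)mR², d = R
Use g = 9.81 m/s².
I/m = (3/2)R² = 0.05587 m²; d = R = 0.193 m
T = 2π√((3/2)R²/(gR)) = 2π√(3R/(2g)) = 1.079 s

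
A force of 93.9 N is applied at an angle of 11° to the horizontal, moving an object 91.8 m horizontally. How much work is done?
W = Fd cosθ = 93.9×91.8×cos(11°) = 8461.6 J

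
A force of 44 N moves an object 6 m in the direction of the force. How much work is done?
W = Fd = 44×6 = 264.0 J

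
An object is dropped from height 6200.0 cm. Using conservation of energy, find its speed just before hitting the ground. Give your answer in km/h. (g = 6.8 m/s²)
mgh = ½mv² → v = √(2gh) = √(2×6.8×62) = 29.04 m/s = 104.5 km/h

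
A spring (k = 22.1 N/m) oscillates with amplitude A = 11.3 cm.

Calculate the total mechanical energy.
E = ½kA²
E = ½kA² = ½×22.1×(0.113)² = 0.1411 J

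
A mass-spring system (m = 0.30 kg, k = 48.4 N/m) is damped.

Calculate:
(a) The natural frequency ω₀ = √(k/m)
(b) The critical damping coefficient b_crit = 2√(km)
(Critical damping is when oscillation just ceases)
ω₀ = √(k/m) = √(48.4/0.3) = 12.7 rad/s
b_crit = 2√(km) = 2√(48.4×0.3) = 7.621 kg/s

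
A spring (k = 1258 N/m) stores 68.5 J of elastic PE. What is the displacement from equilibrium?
PE = ½kx² → x = √(2PE/k) = √(2×68.5/1258) = 0.33 m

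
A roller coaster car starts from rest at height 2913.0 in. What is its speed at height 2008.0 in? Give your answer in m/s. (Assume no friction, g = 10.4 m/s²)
mgh₁ = ½mv₂² + mgh₂ → v₂ = √(2g(h₁−h₂)) = √(2×10.4×(73.99−51)) = 21.87 m/s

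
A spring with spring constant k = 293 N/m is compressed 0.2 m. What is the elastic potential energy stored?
PE = ½kx² = ½×293×0.2² = 5.86 J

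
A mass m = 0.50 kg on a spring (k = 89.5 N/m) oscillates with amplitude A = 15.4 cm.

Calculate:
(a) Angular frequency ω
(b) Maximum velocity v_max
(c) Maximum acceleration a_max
ω = √(k/m) = √(89.5/0.5) = 13.38 rad/s
v_max = ωA = 13.38×0.154 = 2.06 m/s
a_max = ω²A = 13.38²×0.154 = 27.57 m/s²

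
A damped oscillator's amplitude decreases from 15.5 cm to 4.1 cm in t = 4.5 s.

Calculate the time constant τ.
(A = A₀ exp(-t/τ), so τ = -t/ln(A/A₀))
A/A₀ = 4.1/15.5 = 0.2645; ln(A/A₀) = -1.33
τ = −t/ln(A/A₀) = −4.5/-1.33 = 3.384 s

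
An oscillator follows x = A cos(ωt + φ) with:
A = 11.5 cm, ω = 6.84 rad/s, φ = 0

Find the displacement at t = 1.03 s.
x = A cos(ωt + φ) = 11.5×cos(6.84×1.03 + 0) = 8.32 cm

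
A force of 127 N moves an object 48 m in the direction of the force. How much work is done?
W = Fd = 127×48 = 6096.0 J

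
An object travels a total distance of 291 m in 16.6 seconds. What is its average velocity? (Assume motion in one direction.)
v_avg = Δd / Δt = 291 / 16.6 = 17.53 m/s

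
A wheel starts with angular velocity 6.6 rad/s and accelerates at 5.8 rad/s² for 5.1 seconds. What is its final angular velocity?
ω = ω₀ + αt = 6.6 + 5.8 × 5.1 = 36.18 rad/s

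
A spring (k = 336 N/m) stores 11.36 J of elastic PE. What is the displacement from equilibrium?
PE = ½kx² → x = √(2PE/k) = √(2×11.36/336) = 0.26 m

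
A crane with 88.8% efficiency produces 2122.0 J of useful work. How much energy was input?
W_in = W_out/η = 2122.0/0.888 = 2389.6 J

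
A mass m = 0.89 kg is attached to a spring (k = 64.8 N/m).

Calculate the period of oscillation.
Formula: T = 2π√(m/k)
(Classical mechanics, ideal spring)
T = 2π√(m/k) = 2π√(0.89/64.8) = 0.7364 s; f = 1/T = 1.358 Hz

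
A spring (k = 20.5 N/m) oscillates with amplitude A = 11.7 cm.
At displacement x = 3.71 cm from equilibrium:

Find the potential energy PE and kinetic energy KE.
E_total = ½kA² = ½×20.5×(0.117)² = 0.1403 J
PE = ½kx² = ½×20.5×(0.0371)² = 0.01411 J
KE = E_total − PE = 0.1262 J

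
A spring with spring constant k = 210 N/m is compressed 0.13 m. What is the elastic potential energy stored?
PE = ½kx² = ½×210×0.13² = 1.775 J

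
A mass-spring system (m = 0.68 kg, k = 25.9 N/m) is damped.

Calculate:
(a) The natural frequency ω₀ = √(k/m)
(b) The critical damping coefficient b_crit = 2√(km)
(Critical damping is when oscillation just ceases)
ω₀ = √(k/m) = √(25.9/0.68) = 6.172 rad/s
b_crit = 2√(km) = 2√(25.9×0.68) = 8.393 kg/s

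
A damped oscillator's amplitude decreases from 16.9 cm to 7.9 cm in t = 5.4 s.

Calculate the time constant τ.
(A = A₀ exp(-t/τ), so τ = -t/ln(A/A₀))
A/A₀ = 7.9/16.9 = 0.4675; ln(A/A₀) = -0.7605
τ = −t/ln(A/A₀) = −5.4/-0.7605 = 7.101 s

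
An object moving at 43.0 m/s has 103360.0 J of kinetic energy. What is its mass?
KE = ½mv² → m = 2KE/v² = 2×103360.0/43.0² = 111.8 kg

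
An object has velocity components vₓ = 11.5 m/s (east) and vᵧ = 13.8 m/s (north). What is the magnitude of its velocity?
|v| = √(vₓ² + vᵧ²) = √(11.5² + 13.8²) = √(322.69) = 17.96 m/s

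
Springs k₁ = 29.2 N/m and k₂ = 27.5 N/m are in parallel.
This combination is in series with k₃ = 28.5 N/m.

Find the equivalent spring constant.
k₁₂ = k₁ + k₂ = 56.7 N/m (parallel)
1/k_eq = 1/k₁₂ + 1/k₃ → k_eq = 18.97 N/m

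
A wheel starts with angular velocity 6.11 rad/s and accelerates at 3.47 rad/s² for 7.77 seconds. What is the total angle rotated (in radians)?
θ = ω₀t + ½αt² = 6.11×7.77 + ½×3.47×7.77² = 152.22 rad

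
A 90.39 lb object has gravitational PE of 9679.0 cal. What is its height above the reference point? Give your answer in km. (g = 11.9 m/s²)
PE = mgh → h = PE/(mg) = 4.05e+04 J / (41 kg × 11.9 m/s²) = 83 m = 0.083 km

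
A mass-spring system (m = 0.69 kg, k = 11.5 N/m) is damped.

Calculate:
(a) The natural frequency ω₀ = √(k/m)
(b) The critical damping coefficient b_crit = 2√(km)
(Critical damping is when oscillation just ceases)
ω₀ = √(k/m) = √(11.5/0.69) = 4.082 rad/s
b_crit = 2√(km) = 2√(11.5×0.69) = 5.634 kg/s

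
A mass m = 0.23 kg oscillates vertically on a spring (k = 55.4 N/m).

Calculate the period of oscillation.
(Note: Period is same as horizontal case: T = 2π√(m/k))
T = 2π√(m/k) = 2π√(0.23/55.4) = 0.4048 s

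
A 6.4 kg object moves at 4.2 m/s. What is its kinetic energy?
KE = ½mv² = ½×6.4×4.2² = 56.448 J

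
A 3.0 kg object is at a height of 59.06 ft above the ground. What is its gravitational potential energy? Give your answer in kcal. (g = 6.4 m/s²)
PE = mgh = 3 kg × 6.4 m/s² × 18 m = 345.6 J = 0.08261 kcal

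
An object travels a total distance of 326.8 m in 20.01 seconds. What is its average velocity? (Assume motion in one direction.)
v_avg = Δd / Δt = 326.8 / 20.01 = 16.33 m/s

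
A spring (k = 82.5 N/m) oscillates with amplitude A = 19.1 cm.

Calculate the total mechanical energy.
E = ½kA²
E = ½kA² = ½×82.5×(0.191)² = 1.505 J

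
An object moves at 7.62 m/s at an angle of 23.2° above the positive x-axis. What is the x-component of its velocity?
vₓ = v cos(θ) = 7.62 × cos(23.2°) = 7.0 m/s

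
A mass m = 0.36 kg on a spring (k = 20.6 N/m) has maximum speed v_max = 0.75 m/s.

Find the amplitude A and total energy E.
½mv²_max = ½kA² → A = v_max√(m/k) = 0.75×√(0.36/20.6) = 0.09915 m = 9.915 cm
E = ½mv²_max = ½×0.36×0.75² = 0.1012 J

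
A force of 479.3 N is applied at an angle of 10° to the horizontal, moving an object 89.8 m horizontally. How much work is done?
W = Fd cosθ = 479.3×89.8×cos(10°) = 42387.0 J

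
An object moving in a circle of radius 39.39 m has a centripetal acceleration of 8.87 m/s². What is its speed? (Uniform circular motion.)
v = √(a_c × r) = √(8.87 × 39.39) = 18.69 m/s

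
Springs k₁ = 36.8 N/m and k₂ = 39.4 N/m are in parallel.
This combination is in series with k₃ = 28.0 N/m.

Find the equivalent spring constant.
k₁₂ = k₁ + k₂ = 76.2 N/m (parallel)
1/k_eq = 1/k₁₂ + 1/k₃ → k_eq = 20.48 N/m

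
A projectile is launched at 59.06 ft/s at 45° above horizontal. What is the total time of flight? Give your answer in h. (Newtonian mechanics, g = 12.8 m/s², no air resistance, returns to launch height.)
T = 2v₀sin(θ)/g (with unit conversion) = 0.0005525 h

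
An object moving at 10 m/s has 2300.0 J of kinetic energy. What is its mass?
KE = ½mv² → m = 2KE/v² = 2×2300.0/10² = 46.0 kg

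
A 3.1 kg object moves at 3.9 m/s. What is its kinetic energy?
KE = ½mv² = ½×3.1×3.9² = 23.5755 J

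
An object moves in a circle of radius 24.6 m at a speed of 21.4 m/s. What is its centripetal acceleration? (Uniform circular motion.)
a_c = v²/r = 21.4²/24.6 = 457.96/24.6 = 18.62 m/s²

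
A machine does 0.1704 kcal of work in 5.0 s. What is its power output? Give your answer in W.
P = W/t = 713 J / 5 s = 142.6 W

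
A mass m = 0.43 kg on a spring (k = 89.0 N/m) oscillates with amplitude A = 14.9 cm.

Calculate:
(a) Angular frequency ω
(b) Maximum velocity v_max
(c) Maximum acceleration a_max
ω = √(k/m) = √(89.0/0.43) = 14.39 rad/s
v_max = ωA = 14.39×0.149 = 2.144 m/s
a_max = ω²A = 14.39²×0.149 = 30.84 m/s²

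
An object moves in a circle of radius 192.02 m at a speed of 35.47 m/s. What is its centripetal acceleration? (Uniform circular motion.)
a_c = v²/r = 35.47²/192.02 = 1258.12/192.02 = 6.55 m/s²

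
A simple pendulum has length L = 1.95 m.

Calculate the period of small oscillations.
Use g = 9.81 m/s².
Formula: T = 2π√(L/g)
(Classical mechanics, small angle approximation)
T = 2π√(L/g) = 2π√(1.95/9.81) = 2.801 s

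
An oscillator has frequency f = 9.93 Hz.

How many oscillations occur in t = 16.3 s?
n = f×t = 9.93×16.3 = 161.9 oscillations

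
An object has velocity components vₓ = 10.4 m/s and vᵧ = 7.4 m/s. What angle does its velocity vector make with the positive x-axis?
θ = arctan(vᵧ/vₓ) = arctan(7.4/10.4) = 35.43°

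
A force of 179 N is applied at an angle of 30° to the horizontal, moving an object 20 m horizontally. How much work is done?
W = Fd cosθ = 179×20×cos(30°) = 3100.4 J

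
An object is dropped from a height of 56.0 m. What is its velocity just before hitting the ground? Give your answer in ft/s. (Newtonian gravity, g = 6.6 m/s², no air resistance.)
v = √(2gh) (with unit conversion) = 89.2 ft/s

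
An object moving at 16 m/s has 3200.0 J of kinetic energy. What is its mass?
KE = ½mv² → m = 2KE/v² = 2×3200.0/16² = 25.0 kg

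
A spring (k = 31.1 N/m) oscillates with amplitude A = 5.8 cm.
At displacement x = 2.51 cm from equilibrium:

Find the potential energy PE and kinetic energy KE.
E_total = ½kA² = ½×31.1×(0.058)² = 0.05231 J
PE = ½kx² = ½×31.1×(0.0251)² = 0.009797 J
KE = E_total − PE = 0.04251 J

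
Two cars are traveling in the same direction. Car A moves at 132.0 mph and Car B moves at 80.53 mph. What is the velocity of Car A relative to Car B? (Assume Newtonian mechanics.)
v_rel = v_A - v_B = 132.0 - 80.53 = 51.47 mph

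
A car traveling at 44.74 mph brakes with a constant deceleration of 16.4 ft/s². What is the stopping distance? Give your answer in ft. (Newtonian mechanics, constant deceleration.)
d = v₀² / (2a) (with unit conversion) = 131.3 ft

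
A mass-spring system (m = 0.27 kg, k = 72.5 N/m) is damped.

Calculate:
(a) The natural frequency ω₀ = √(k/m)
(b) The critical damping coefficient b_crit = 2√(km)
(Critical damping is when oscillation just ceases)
ω₀ = √(k/m) = √(72.5/0.27) = 16.39 rad/s
b_crit = 2√(km) = 2√(72.5×0.27) = 8.849 kg/s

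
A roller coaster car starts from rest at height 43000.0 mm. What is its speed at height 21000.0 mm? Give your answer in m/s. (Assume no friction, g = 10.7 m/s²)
mgh₁ = ½mv₂² + mgh₂ → v₂ = √(2g(h₁−h₂)) = √(2×10.7×(43−21)) = 21.7 m/s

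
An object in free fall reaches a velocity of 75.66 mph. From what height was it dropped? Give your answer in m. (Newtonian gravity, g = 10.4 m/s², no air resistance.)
h = v²/(2g) (with unit conversion) = 55.0 m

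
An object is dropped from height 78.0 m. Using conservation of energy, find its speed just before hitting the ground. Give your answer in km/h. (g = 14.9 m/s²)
mgh = ½mv² → v = √(2gh) = √(2×14.9×78) = 48.21 m/s = 173.6 km/h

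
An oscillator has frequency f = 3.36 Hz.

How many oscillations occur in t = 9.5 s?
n = f×t = 3.36×9.5 = 31.92 oscillations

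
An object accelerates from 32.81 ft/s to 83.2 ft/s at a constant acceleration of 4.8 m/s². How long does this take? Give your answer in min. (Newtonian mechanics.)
t = (v - v₀)/a (with unit conversion) = 0.05333 min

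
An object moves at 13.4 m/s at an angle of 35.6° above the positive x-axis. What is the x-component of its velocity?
vₓ = v cos(θ) = 13.4 × cos(35.6°) = 10.9 m/s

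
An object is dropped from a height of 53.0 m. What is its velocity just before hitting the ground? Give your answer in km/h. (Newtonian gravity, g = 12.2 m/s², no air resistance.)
v = √(2gh) (with unit conversion) = 129.5 km/h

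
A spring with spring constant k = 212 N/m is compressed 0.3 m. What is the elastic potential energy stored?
PE = ½kx² = ½×212×0.3² = 9.54 J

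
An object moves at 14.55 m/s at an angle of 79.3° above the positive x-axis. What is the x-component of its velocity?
vₓ = v cos(θ) = 14.55 × cos(79.3°) = 2.7 m/s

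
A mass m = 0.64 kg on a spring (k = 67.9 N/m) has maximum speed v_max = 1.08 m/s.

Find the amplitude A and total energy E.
½mv²_max = ½kA² → A = v_max√(m/k) = 1.08×√(0.64/67.9) = 0.1049 m = 10.49 cm
E = ½mv²_max = ½×0.64×1.08² = 0.3732 J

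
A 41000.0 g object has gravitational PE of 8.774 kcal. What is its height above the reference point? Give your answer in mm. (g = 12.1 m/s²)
PE = mgh → h = PE/(mg) = 3.671e+04 J / (41 kg × 12.1 m/s²) = 74 m = 74000.0 mm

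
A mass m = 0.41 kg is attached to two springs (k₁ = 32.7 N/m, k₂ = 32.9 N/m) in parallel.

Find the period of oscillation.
k_eq = k₁+k₂ = 65.6 N/m
T = 2π√(m/k_eq) = 2π√(0.41/65.6) = 0.4967 s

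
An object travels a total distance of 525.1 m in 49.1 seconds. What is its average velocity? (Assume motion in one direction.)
v_avg = Δd / Δt = 525.1 / 49.1 = 10.69 m/s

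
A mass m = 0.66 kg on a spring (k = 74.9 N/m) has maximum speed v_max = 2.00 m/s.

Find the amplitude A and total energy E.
½mv²_max = ½kA² → A = v_max√(m/k) = 2.0×√(0.66/74.9) = 0.1877 m = 18.77 cm
E = ½mv²_max = ½×0.66×2.0² = 1.32 J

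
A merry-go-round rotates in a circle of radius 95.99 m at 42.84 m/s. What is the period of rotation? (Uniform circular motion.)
T = 2πr/v = 2π×95.99/42.84 = 14.08 s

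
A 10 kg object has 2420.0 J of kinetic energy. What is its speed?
KE = ½mv² → v = √(2KE/m) = √(2×2420.0/10) = 22.0 m/s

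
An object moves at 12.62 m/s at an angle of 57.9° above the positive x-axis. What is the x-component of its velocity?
vₓ = v cos(θ) = 12.62 × cos(57.9°) = 6.71 m/s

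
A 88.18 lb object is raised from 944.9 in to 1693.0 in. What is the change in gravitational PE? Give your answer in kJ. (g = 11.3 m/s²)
ΔPE = mg(h₂ − h₁) = 40 kg × 11.3 m/s² × (43 − 24) m = 8588 J = 8.588 kJ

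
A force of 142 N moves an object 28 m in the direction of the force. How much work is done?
W = Fd = 142×28 = 3976.0 J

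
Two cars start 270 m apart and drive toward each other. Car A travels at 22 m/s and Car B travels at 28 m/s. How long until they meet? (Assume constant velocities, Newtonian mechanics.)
Combined speed: v_combined = 22 + 28 = 50 m/s
Time to meet: t = d/50 = 270/50 = 5.4 s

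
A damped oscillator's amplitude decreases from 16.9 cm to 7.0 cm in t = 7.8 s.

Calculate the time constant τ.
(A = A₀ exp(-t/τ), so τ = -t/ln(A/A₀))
A/A₀ = 7.0/16.9 = 0.4142; ln(A/A₀) = -0.8814
τ = −t/ln(A/A₀) = −7.8/-0.8814 = 8.85 s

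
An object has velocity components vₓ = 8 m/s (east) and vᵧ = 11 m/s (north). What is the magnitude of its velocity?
|v| = √(vₓ² + vᵧ²) = √(8² + 11²) = √(185) = 13.6 m/s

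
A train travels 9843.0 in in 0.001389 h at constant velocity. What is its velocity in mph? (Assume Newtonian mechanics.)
v = d/t (with unit conversion) = 111.8 mph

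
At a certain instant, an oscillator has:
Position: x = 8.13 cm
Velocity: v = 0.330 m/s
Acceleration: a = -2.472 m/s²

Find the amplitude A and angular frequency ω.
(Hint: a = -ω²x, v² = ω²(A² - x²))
a = −ω²x → ω = √(|a|/x) = √(2.472/0.0813) = 5.514 rad/s
v² = ω²(A² − x²) → A = √(x² + v²/ω²) = √(0.0813² + 0.33²/5.514²) = 0.101 m = 10.1 cm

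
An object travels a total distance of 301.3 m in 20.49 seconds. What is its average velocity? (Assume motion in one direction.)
v_avg = Δd / Δt = 301.3 / 20.49 = 14.7 m/s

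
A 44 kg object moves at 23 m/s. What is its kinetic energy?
KE = ½mv² = ½×44×23² = 11638.0 J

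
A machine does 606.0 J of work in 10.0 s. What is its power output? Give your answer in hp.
P = W/t = 606 J / 10 s = 60.6 W = 0.08127 hp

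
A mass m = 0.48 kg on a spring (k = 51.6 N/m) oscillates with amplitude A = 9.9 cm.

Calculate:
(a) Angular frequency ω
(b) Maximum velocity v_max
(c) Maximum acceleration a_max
ω = √(k/m) = √(51.6/0.48) = 10.37 rad/s
v_max = ωA = 10.37×0.099 = 1.026 m/s
a_max = ω²A = 10.37²×0.099 = 10.64 m/s²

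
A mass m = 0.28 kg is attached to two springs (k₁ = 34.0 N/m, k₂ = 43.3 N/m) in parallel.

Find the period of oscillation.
k_eq = k₁+k₂ = 77.3 N/m
T = 2π√(m/k_eq) = 2π√(0.28/77.3) = 0.3782 s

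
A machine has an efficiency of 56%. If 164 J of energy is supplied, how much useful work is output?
W_out = η × W_in = 0.56 × 164 = 91.84 J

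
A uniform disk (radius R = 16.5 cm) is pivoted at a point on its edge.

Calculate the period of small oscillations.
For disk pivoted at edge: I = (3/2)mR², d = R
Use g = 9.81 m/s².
I/m = (3/2)R² = 0.04084 m²; d = R = 0.165 m
T = 2π√((3/2)R²/(gR)) = 2π√(3R/(2g)) = 0.998 s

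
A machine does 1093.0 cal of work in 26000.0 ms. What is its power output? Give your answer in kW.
P = W/t = 4573 J / 26 s = 175.9 W = 0.1759 kW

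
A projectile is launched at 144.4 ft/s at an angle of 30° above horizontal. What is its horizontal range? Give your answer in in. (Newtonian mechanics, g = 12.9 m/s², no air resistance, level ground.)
R = v₀² sin(2θ) / g (with unit conversion) = 5120.0 in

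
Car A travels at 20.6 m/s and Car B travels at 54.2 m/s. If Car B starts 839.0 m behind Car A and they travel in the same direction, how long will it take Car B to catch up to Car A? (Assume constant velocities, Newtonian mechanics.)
Relative speed: v_rel = 54.2 - 20.6 = 33.6 m/s
Time to catch: t = d₀/v_rel = 839.0/33.6 = 24.97 s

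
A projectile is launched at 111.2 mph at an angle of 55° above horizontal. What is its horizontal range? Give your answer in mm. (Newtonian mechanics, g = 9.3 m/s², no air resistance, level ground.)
R = v₀² sin(2θ) / g (with unit conversion) = 249700.0 mm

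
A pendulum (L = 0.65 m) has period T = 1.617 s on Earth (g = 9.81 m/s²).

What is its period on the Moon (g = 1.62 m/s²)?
T = 2π√(L/g), so T_moon/T_earth = √(g_earth/g_moon)
T_moon = 2π√(0.65/1.62) = 3.98 s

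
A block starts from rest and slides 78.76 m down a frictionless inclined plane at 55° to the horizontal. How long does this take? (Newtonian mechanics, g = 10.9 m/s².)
a = g sin(θ) = 10.9 × sin(55°) = 8.93 m/s²
t = √(2d/a) = √(2 × 78.76 / 8.93) = 4.2 s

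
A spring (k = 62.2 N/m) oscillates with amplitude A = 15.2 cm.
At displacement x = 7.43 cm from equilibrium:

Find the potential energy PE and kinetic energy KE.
E_total = ½kA² = ½×62.2×(0.152)² = 0.7185 J
PE = ½kx² = ½×62.2×(0.0743)² = 0.1717 J
KE = E_total − PE = 0.5468 J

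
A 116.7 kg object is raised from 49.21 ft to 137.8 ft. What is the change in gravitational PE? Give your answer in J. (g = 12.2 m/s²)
ΔPE = mg(h₂ − h₁) = 116.7 kg × 12.2 m/s² × (42 − 15) m = 3.844e+04 J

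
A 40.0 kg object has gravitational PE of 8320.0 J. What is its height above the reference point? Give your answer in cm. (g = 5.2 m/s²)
PE = mgh → h = PE/(mg) = 8320 J / (40 kg × 5.2 m/s²) = 40 m = 4000.0 cm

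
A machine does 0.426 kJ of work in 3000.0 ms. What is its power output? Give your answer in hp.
P = W/t = 426 J / 3 s = 142 W = 0.1904 hp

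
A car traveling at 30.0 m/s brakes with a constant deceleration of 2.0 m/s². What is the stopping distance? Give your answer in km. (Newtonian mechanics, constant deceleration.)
d = v₀² / (2a) (with unit conversion) = 0.225 km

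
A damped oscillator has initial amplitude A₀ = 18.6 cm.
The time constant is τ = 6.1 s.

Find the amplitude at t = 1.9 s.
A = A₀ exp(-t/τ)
A = A₀ exp(−t/τ) = 18.6×exp(−1.9/6.1) = 13.62 cm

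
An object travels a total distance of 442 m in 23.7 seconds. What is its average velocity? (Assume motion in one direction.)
v_avg = Δd / Δt = 442 / 23.7 = 18.65 m/s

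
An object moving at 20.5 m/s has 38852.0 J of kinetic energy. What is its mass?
KE = ½mv² → m = 2KE/v² = 2×38852.0/20.5² = 184.9 kg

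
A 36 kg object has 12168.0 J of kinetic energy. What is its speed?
KE = ½mv² → v = √(2KE/m) = √(2×12168.0/36) = 26.0 m/s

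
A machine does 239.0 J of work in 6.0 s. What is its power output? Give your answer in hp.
P = W/t = 239 J / 6 s = 39.83 W = 0.05342 hp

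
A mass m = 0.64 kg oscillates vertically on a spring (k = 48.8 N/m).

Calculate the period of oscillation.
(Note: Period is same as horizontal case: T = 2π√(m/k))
T = 2π√(m/k) = 2π√(0.64/48.8) = 0.7195 s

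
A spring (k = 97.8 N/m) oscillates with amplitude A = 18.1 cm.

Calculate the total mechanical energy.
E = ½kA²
E = ½kA² = ½×97.8×(0.181)² = 1.602 J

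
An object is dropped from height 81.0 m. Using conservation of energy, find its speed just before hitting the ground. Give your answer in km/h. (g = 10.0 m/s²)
mgh = ½mv² → v = √(2gh) = √(2×10.0×81) = 40.25 m/s = 144.9 km/h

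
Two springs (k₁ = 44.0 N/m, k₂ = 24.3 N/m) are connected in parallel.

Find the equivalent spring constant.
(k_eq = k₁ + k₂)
k_eq = k₁ + k₂ = 44.0 + 24.3 = 68.3 N/m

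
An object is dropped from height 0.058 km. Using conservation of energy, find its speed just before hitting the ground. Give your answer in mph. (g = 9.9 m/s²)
mgh = ½mv² → v = √(2gh) = √(2×9.9×58) = 33.89 m/s = 75.81 mph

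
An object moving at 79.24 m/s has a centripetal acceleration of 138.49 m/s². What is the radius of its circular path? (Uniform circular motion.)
r = v²/a_c = 79.24²/138.49 = 45.34 m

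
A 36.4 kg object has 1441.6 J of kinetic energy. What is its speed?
KE = ½mv² → v = √(2KE/m) = √(2×1441.6/36.4) = 8.9 m/s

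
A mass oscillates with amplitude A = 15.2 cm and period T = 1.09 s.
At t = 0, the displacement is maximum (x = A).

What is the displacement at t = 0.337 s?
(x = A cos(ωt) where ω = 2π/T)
ω = 2π/T = 2π/1.09 = 5.764 rad/s
x = A cos(ωt) = 15.2×cos(5.764×0.337) = -5.522 cm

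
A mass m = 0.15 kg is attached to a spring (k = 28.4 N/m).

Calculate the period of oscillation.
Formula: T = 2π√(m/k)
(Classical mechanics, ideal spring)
T = 2π√(m/k) = 2π√(0.15/28.4) = 0.4566 s; f = 1/T = 2.19 Hz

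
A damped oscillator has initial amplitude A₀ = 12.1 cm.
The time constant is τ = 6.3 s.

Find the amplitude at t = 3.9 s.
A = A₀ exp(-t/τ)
A = A₀ exp(−t/τ) = 12.1×exp(−3.9/6.3) = 6.515 cm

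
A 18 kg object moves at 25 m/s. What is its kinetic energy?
KE = ½mv² = ½×18×25² = 5625.0 J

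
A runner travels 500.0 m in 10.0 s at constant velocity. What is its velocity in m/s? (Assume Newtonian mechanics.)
v = d/t = 50.0 m/s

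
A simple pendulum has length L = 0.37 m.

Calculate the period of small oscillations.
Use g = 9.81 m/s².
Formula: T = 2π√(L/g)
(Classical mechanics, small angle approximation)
T = 2π√(L/g) = 2π√(0.37/9.81) = 1.22 s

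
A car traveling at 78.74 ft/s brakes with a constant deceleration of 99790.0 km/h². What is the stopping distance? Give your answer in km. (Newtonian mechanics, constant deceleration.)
d = v₀² / (2a) (with unit conversion) = 0.0374 km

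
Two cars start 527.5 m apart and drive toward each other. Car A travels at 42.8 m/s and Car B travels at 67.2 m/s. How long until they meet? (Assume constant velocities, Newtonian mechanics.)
Combined speed: v_combined = 42.8 + 67.2 = 110 m/s
Time to meet: t = d/110 = 527.5/110 = 4.8 s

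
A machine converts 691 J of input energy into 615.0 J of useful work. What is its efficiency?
η = W_out/W_in = 615.0/691 = 0.89 = 89.0%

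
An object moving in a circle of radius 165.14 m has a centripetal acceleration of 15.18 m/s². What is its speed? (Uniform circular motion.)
v = √(a_c × r) = √(15.18 × 165.14) = 50.07 m/s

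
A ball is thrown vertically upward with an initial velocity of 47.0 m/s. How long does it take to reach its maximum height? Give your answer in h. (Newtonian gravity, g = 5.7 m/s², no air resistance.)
t_up = v₀/g (with unit conversion) = 0.00229 h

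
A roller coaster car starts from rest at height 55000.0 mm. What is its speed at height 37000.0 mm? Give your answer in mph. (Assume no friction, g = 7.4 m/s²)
mgh₁ = ½mv₂² + mgh₂ → v₂ = √(2g(h₁−h₂)) = √(2×7.4×(55−37)) = 16.32 m/s = 36.51 mph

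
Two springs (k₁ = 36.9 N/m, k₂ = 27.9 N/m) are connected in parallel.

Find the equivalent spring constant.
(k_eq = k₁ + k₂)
k_eq = k₁ + k₂ = 36.9 + 27.9 = 64.8 N/m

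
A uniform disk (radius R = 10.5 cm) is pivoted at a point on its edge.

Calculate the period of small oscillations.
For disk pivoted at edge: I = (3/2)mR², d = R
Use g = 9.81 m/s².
I/m = (3/2)R² = 0.01654 m²; d = R = 0.105 m
T = 2π√((3/2)R²/(gR)) = 2π√(3R/(2g)) = 0.7961 s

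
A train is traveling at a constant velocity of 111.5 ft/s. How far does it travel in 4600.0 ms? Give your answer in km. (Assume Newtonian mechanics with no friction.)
d = vt (with unit conversion) = 0.1563 km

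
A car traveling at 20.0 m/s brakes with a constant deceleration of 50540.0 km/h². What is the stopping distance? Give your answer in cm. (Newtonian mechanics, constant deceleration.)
d = v₀² / (2a) (with unit conversion) = 5129.0 cm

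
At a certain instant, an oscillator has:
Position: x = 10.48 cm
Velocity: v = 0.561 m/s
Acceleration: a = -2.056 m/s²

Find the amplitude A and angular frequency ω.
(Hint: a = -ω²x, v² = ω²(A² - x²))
a = −ω²x → ω = √(|a|/x) = √(2.056/0.1048) = 4.429 rad/s
v² = ω²(A² − x²) → A = √(x² + v²/ω²) = √(0.1048² + 0.561²/4.429²) = 0.1644 m = 16.44 cm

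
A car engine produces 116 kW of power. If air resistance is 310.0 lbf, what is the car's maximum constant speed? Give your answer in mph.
P = Fv → v = P/F = 116000 W / 1379 N = 84.12 m/s = 188.2 mph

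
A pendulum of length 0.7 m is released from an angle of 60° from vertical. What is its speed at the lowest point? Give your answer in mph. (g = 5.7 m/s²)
h = L(1 − cosθ) = 0.7×(1 − cos60°) = 0.35 m
v = √(2gh) = √(2×5.7×0.35) = 1.997 m/s = 4.468 mph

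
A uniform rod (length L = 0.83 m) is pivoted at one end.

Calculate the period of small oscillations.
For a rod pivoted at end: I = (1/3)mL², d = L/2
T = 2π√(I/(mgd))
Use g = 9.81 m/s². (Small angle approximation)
I/m = (1/3)L² = 0.2296 m²; d = L/2 = 0.415 m
T = 2π√(I/(mgd)) = 2π√(0.2296/(9.81×0.415)) = 1.492 s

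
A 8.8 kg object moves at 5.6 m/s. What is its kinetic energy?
KE = ½mv² = ½×8.8×5.6² = 137.984 J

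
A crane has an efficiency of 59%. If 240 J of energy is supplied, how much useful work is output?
W_out = η × W_in = 0.59 × 240 = 141.6 J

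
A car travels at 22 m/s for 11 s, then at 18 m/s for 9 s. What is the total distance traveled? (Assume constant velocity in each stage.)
d₁ = v₁t₁ = 22 × 11 = 242 m
d₂ = v₂t₂ = 18 × 9 = 162 m
d_total = 242 + 162 = 404 m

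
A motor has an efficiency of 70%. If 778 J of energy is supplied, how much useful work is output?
W_out = η × W_in = 0.7 × 778 = 544.6 J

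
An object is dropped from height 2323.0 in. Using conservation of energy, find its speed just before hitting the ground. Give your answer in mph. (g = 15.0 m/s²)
mgh = ½mv² → v = √(2gh) = √(2×15.0×59) = 42.07 m/s = 94.11 mph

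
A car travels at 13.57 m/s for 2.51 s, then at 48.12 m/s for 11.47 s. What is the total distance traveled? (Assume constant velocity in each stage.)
d₁ = v₁t₁ = 13.57 × 2.51 = 34.0607 m
d₂ = v₂t₂ = 48.12 × 11.47 = 551.936 m
d_total = 34.0607 + 551.936 = 586.0 m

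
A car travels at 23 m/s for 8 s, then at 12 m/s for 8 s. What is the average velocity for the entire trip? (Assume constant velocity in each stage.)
d₁ = v₁t₁ = 23 × 8 = 184 m
d₂ = v₂t₂ = 12 × 8 = 96 m
d_total = 280 m, t_total = 16 s
v_avg = d_total/t_total = 280/16 = 17.5 m/s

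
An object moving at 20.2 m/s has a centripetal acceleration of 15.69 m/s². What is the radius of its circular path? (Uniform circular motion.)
r = v²/a_c = 20.2²/15.69 = 26.01 m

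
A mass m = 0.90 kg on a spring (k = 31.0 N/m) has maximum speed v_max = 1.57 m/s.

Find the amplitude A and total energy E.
½mv²_max = ½kA² → A = v_max√(m/k) = 1.57×√(0.9/31.0) = 0.2675 m = 26.75 cm
E = ½mv²_max = ½×0.9×1.57² = 1.109 J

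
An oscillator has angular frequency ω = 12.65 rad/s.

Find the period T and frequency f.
T = 2π/ω = 2π/12.65 = 0.4967 s; f = ω/2π = 2.013 Hz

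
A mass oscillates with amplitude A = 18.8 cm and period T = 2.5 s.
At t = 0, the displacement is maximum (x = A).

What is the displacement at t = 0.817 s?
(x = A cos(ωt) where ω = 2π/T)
ω = 2π/T = 2π/2.5 = 2.513 rad/s
x = A cos(ωt) = 18.8×cos(2.513×0.817) = -8.724 cm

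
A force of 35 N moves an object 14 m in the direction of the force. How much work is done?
W = Fd = 35×14 = 490.0 J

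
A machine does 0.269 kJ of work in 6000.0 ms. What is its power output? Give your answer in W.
P = W/t = 269 J / 6 s = 44.83 W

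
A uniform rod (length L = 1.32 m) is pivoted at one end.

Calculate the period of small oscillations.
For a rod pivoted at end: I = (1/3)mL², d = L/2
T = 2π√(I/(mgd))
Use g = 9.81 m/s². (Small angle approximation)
I/m = (1/3)L² = 0.5808 m²; d = L/2 = 0.66 m
T = 2π√(I/(mgd)) = 2π√(0.5808/(9.81×0.66)) = 1.882 s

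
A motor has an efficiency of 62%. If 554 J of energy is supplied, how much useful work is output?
W_out = η × W_in = 0.62 × 554 = 343.48 J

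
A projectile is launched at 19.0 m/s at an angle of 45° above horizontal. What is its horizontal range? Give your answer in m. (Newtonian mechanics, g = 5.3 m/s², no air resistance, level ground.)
R = v₀² sin(2θ) / g = 68.11 m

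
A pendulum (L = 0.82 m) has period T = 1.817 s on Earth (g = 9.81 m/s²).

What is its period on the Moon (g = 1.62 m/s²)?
T = 2π√(L/g), so T_moon/T_earth = √(g_earth/g_moon)
T_moon = 2π√(0.82/1.62) = 4.47 s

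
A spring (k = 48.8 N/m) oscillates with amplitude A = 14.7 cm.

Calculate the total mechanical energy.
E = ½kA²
E = ½kA² = ½×48.8×(0.147)² = 0.5273 J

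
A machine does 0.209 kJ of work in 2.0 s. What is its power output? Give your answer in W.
P = W/t = 209 J / 2 s = 104.5 W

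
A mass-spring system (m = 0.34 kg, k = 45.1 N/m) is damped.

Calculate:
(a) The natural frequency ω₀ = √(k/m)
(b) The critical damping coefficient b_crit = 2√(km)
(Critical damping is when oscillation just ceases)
ω₀ = √(k/m) = √(45.1/0.34) = 11.52 rad/s
b_crit = 2√(km) = 2√(45.1×0.34) = 7.832 kg/s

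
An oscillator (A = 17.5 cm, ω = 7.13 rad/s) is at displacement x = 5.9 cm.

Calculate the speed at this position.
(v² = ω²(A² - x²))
v = ω√(A² − x²) = 7.13×√(0.175² − 0.059²) = 1.175 m/s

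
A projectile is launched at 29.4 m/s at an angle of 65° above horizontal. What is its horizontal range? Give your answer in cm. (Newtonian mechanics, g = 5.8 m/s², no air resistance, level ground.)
R = v₀² sin(2θ) / g (with unit conversion) = 11420.0 cm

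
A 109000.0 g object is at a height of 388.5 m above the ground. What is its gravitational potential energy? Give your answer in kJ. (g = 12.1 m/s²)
PE = mgh = 109 kg × 12.1 m/s² × 388.5 m = 5.124e+05 J = 512.4 kJ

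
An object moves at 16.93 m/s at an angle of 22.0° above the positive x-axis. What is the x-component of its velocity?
vₓ = v cos(θ) = 16.93 × cos(22.0°) = 15.7 m/s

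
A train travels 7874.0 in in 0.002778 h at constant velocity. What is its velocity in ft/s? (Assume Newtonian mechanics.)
v = d/t (with unit conversion) = 65.61 ft/s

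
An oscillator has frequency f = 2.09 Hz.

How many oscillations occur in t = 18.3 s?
n = f×t = 2.09×18.3 = 38.25 oscillations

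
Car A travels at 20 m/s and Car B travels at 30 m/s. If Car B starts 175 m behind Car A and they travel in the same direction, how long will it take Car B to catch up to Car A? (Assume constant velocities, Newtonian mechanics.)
Relative speed: v_rel = 30 - 20 = 10 m/s
Time to catch: t = d₀/v_rel = 175/10 = 17.5 s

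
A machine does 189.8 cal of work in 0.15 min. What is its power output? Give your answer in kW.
P = W/t = 794.1 J / 9 s = 88.24 W = 0.08824 kW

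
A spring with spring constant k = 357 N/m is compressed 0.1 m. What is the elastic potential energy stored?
PE = ½kx² = ½×357×0.1² = 1.785 J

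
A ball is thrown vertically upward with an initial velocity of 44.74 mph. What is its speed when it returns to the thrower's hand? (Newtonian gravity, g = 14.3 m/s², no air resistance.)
By conservation of energy, the ball returns at the same speed = 44.74 mph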